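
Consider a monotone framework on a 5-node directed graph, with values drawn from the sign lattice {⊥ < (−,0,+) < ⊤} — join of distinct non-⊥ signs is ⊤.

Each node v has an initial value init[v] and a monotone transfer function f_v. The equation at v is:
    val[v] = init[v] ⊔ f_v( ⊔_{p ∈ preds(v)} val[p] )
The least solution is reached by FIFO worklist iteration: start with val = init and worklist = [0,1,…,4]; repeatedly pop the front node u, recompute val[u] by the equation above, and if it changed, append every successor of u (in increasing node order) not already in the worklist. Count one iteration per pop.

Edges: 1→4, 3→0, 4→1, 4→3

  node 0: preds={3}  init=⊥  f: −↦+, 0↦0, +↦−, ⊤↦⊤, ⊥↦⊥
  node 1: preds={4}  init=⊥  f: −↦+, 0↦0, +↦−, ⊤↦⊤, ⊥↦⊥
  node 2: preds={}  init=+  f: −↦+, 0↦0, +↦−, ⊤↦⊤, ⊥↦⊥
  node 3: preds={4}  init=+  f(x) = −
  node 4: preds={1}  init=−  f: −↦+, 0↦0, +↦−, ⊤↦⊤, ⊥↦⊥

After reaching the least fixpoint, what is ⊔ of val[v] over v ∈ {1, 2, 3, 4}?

Iteration log — 6 steps:
  step 1. node 0  ⊔preds=+  new=−  old=⊥  +wl: 
  step 2. node 1  ⊔preds=−  new=+  old=⊥  +wl: 
  step 3. node 2  ⊔preds=⊥  new=+  stable
  step 4. node 3  ⊔preds=−  new=⊤  old=+  +wl: 0
  step 5. node 4  ⊔preds=+  new=−  stable
  step 6. node 0  ⊔preds=⊤  new=⊤  old=−  +wl: 

Least fixpoint reached:
  node 0: ⊤
  node 1: +
  node 2: +
  node 3: ⊤
  node 4: −

⊤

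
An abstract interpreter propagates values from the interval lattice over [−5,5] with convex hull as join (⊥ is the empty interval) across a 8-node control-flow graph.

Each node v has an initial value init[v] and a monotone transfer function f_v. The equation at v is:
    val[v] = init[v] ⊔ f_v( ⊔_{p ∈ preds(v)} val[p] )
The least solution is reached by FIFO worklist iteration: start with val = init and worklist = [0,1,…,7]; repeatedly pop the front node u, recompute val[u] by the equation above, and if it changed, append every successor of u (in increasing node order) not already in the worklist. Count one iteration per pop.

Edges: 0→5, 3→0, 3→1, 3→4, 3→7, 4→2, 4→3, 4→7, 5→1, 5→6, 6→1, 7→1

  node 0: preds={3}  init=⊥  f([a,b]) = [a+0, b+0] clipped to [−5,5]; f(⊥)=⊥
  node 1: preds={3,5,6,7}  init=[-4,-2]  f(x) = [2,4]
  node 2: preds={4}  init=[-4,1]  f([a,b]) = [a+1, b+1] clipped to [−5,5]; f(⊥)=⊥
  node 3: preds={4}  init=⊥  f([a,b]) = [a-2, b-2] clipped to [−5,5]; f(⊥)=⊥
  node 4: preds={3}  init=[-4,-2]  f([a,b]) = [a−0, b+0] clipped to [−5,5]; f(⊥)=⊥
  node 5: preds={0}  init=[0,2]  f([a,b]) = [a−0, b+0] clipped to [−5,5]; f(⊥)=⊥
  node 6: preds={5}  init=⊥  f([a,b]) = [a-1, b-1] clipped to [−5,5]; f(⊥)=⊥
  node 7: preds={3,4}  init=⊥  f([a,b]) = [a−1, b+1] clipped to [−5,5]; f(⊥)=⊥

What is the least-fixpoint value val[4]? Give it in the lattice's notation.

Iteration log — 16 steps:
  step 1. node 0  ⊔preds=⊥  new=⊥  stable
  step 2. node 1  ⊔preds=[0,2]  new=[-4,4]  old=[-4,-2]  +wl: 
  step 3. node 2  ⊔preds=[-4,-2]  new=[-4,1]  stable
  step 4. node 3  ⊔preds=[-4,-2]  new=[-5,-4]  old=⊥  +wl: 0,1
  step 5. node 4  ⊔preds=[-5,-4]  new=[-5,-2]  old=[-4,-2]  +wl: 2,3
  step 6. node 5  ⊔preds=⊥  new=[0,2]  stable
  step 7. node 6  ⊔preds=[0,2]  new=[-1,1]  old=⊥  +wl: 
  step 8. node 7  ⊔preds=[-5,-2]  new=[-5,-1]  old=⊥  +wl: 
  step 9. node 0  ⊔preds=[-5,-4]  new=[-5,-4]  old=⊥  +wl: 5
  step 10. node 1  ⊔preds=[-5,2]  new=[-4,4]  stable
  step 11. node 2  ⊔preds=[-5,-2]  new=[-4,1]  stable
  step 12. node 3  ⊔preds=[-5,-2]  new=[-5,-4]  stable
  step 13. node 5  ⊔preds=[-5,-4]  new=[-5,2]  old=[0,2]  +wl: 1,6
  step 14. node 1  ⊔preds=[-5,2]  new=[-4,4]  stable
  step 15. node 6  ⊔preds=[-5,2]  new=[-5,1]  old=[-1,1]  +wl: 1
  step 16. node 1  ⊔preds=[-5,2]  new=[-4,4]  stable

Least fixpoint reached:
  node 0: [-5,-4]
  node 1: [-4,4]
  node 2: [-4,1]
  node 3: [-5,-4]
  node 4: [-5,-2]
  node 5: [-5,2]
  node 6: [-5,1]
  node 7: [-5,-1]

[-5,-2]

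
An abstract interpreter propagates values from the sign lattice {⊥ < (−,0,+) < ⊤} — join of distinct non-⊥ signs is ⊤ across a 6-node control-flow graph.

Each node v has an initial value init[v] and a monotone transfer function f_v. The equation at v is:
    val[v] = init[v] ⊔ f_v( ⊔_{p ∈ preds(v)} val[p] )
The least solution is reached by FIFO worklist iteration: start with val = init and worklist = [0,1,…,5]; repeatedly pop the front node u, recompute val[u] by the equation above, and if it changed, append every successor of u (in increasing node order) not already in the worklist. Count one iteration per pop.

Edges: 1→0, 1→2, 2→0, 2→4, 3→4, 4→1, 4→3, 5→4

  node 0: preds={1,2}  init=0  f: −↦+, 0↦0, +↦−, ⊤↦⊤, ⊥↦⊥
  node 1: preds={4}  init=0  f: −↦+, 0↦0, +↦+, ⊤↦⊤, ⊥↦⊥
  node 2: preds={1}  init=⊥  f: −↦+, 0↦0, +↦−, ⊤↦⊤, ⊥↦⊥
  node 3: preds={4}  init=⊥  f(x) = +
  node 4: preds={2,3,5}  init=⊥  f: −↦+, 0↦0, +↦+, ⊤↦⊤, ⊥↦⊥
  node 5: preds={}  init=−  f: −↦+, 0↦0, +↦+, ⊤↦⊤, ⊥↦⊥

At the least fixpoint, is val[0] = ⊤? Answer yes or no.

Iteration log — 13 steps:
  step 1. node 0  ⊔preds=0  new=0  stable
  step 2. node 1  ⊔preds=⊥  new=0  stable
  step 3. node 2  ⊔preds=0  new=0  old=⊥  +wl: 0
  step 4. node 3  ⊔preds=⊥  new=+  old=⊥  +wl: 
  step 5. node 4  ⊔preds=⊤  new=⊤  old=⊥  +wl: 1,3
  step 6. node 5  ⊔preds=⊥  new=−  stable
  step 7. node 0  ⊔preds=0  new=0  stable
  step 8. node 1  ⊔preds=⊤  new=⊤  old=0  +wl: 0,2
  step 9. node 3  ⊔preds=⊤  new=+  stable
  step 10. node 0  ⊔preds=⊤  new=⊤  old=0  +wl: 
  step 11. node 2  ⊔preds=⊤  new=⊤  old=0  +wl: 0,4
  step 12. node 0  ⊔preds=⊤  new=⊤  stable
  step 13. node 4  ⊔preds=⊤  new=⊤  stable

Least fixpoint reached:
  node 0: ⊤
  node 1: ⊤
  node 2: ⊤
  node 3: +
  node 4: ⊤
  node 5: −

yes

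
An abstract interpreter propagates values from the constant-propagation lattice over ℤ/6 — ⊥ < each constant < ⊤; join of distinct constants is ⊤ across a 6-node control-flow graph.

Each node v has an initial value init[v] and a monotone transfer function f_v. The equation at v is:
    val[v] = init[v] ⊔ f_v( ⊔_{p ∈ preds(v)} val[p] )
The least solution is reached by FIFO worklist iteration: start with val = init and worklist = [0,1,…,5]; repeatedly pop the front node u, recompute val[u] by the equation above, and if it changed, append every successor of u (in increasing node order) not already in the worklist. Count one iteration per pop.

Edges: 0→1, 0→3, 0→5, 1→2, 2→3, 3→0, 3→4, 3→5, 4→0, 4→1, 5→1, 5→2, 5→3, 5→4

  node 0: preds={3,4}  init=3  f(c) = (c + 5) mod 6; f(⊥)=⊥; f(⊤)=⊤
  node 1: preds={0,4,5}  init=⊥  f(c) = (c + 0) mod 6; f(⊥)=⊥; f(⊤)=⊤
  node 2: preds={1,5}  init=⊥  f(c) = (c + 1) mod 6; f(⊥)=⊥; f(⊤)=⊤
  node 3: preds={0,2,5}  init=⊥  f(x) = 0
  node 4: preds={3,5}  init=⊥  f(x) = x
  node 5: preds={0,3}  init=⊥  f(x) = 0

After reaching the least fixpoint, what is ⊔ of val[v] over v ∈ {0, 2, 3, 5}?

Trace (12 dequeues):
  [1] u=0 | in ⊥ | out 3 | ==
  [2] u=1 | in 3 | out 3 | prev ⊥ | push {}
  [3] u=2 | in 3 | out 4 | prev ⊥ | push {}
  [4] u=3 | in ⊤ | out 0 | prev ⊥ | push {0}
  [5] u=4 | in 0 | out 0 | prev ⊥ | push {1}
  [6] u=5 | in ⊤ | out 0 | prev ⊥ | push {2,3,4}
  [7] u=0 | in 0 | out ⊤ | prev 3 | push {5}
  [8] u=1 | in ⊤ | out ⊤ | prev 3 | push {}
  [9] u=2 | in ⊤ | out ⊤ | prev 4 | push {}
  [10] u=3 | in ⊤ | out 0 | ==
  [11] u=4 | in 0 | out 0 | ==
  [12] u=5 | in ⊤ | out 0 | ==

Converged values:
  [0] ⊤
  [1] ⊤
  [2] ⊤
  [3] 0
  [4] 0
  [5] 0

⊤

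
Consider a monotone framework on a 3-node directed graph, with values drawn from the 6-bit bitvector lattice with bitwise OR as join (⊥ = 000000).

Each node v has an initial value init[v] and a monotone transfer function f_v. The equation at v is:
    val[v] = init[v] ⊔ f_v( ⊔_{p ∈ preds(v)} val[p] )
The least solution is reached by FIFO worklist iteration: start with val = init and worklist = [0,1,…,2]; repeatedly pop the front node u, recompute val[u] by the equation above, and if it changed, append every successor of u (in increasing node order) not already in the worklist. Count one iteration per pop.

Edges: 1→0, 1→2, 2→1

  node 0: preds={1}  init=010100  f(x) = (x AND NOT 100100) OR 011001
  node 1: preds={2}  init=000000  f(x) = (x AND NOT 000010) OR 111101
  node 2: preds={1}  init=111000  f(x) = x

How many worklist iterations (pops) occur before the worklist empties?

5

Trace (5 dequeues):
  [1] u=0 | in 000000 | out 011101 | prev 010100 | push {}
  [2] u=1 | in 111000 | out 111101 | prev 000000 | push {0}
  [3] u=2 | in 111101 | out 111101 | prev 111000 | push {1}
  [4] u=0 | in 111101 | out 011101 | ==
  [5] u=1 | in 111101 | out 111101 | ==

Converged values:
  [0] 011101
  [1] 111101
  [2] 111101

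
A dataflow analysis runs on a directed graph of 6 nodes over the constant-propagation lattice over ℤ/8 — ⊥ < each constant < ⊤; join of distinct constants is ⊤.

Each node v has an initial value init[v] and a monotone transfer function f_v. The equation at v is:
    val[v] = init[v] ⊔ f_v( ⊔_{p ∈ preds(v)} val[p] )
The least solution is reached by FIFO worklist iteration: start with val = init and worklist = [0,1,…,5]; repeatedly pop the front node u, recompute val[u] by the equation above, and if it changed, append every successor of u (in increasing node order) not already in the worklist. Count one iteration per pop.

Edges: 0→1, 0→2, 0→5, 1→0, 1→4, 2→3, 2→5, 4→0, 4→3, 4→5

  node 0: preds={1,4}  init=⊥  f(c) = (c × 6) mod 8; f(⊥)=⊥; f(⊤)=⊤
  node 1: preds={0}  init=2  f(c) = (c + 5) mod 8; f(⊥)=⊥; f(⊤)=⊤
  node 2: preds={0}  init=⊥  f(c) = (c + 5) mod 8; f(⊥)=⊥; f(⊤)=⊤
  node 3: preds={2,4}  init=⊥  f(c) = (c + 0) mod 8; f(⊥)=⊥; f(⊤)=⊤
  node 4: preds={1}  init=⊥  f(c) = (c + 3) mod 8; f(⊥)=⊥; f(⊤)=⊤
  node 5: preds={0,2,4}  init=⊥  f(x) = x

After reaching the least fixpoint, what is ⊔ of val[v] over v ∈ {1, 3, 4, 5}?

⊤

Worklist (12 pops):
  #1 pop 0: in=2 → 4 (was ⊥); enqueue []
  #2 pop 1: in=4 → ⊤ (was 2); enqueue [0]
  #3 pop 2: in=4 → 1 (was ⊥); enqueue []
  #4 pop 3: in=1 → 1 (was ⊥); enqueue []
  #5 pop 4: in=⊤ → ⊤ (was ⊥); enqueue [3]
  #6 pop 5: in=⊤ → ⊤ (was ⊥); enqueue []
  #7 pop 0: in=⊤ → ⊤ (was 4); enqueue [1,2,5]
  #8 pop 3: in=⊤ → ⊤ (was 1); enqueue []
  #9 pop 1: in=⊤ → ⊤ (no change)
  #10 pop 2: in=⊤ → ⊤ (was 1); enqueue [3]
  #11 pop 5: in=⊤ → ⊤ (no change)
  #12 pop 3: in=⊤ → ⊤ (no change)

Fixpoint:
  val[0] = ⊤
  val[1] = ⊤
  val[2] = ⊤
  val[3] = ⊤
  val[4] = ⊤
  val[5] = ⊤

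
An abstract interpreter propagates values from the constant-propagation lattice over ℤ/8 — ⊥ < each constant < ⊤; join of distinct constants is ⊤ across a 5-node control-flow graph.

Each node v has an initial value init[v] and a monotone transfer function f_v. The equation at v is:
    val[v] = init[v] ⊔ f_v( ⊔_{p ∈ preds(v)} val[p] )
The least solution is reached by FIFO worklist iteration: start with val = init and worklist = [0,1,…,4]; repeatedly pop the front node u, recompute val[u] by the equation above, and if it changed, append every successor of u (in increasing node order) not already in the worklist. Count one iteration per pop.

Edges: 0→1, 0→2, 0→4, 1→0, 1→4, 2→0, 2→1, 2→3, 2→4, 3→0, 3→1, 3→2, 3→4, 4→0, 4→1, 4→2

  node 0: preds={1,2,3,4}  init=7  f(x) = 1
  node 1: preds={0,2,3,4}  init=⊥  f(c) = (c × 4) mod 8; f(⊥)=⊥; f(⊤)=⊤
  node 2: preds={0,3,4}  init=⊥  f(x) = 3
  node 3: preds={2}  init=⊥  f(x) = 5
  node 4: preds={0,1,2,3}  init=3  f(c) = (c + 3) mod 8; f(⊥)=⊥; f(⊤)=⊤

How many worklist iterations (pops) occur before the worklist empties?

8

Trace (8 dequeues):
  [1] u=0 | in 3 | out ⊤ | prev 7 | push {}
  [2] u=1 | in ⊤ | out ⊤ | prev ⊥ | push {0}
  [3] u=2 | in ⊤ | out 3 | prev ⊥ | push {1}
  [4] u=3 | in 3 | out 5 | prev ⊥ | push {2}
  [5] u=4 | in ⊤ | out ⊤ | prev 3 | push {}
  [6] u=0 | in ⊤ | out ⊤ | ==
  [7] u=1 | in ⊤ | out ⊤ | ==
  [8] u=2 | in ⊤ | out 3 | ==

Converged values:
  [0] ⊤
  [1] ⊤
  [2] 3
  [3] 5
  [4] ⊤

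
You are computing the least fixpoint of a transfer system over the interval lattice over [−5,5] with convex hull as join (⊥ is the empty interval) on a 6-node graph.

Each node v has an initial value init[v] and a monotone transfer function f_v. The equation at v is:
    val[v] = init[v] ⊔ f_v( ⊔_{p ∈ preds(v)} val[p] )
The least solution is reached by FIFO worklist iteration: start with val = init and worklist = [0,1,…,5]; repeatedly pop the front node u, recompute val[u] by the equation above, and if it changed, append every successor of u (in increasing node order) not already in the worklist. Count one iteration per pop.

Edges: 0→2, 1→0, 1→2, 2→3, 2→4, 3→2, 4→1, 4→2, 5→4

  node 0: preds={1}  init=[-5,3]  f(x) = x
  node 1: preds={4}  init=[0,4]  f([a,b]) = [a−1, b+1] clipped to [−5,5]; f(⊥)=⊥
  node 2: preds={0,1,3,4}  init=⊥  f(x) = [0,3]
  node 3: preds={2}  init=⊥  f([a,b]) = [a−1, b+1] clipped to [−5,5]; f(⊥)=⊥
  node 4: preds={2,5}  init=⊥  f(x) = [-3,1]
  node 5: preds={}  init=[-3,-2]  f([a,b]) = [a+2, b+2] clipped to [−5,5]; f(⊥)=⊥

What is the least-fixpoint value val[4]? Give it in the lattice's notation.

Trace (10 dequeues):
  [1] u=0 | in [0,4] | out [-5,4] | prev [-5,3] | push {}
  [2] u=1 | in ⊥ | out [0,4] | ==
  [3] u=2 | in [-5,4] | out [0,3] | prev ⊥ | push {}
  [4] u=3 | in [0,3] | out [-1,4] | prev ⊥ | push {2}
  [5] u=4 | in [-3,3] | out [-3,1] | prev ⊥ | push {1}
  [6] u=5 | in ⊥ | out [-3,-2] | ==
  [7] u=2 | in [-5,4] | out [0,3] | ==
  [8] u=1 | in [-3,1] | out [-4,4] | prev [0,4] | push {0,2}
  [9] u=0 | in [-4,4] | out [-5,4] | ==
  [10] u=2 | in [-5,4] | out [0,3] | ==

Converged values:
  [0] [-5,4]
  [1] [-4,4]
  [2] [0,3]
  [3] [-1,4]
  [4] [-3,1]
  [5] [-3,-2]

[-3,1]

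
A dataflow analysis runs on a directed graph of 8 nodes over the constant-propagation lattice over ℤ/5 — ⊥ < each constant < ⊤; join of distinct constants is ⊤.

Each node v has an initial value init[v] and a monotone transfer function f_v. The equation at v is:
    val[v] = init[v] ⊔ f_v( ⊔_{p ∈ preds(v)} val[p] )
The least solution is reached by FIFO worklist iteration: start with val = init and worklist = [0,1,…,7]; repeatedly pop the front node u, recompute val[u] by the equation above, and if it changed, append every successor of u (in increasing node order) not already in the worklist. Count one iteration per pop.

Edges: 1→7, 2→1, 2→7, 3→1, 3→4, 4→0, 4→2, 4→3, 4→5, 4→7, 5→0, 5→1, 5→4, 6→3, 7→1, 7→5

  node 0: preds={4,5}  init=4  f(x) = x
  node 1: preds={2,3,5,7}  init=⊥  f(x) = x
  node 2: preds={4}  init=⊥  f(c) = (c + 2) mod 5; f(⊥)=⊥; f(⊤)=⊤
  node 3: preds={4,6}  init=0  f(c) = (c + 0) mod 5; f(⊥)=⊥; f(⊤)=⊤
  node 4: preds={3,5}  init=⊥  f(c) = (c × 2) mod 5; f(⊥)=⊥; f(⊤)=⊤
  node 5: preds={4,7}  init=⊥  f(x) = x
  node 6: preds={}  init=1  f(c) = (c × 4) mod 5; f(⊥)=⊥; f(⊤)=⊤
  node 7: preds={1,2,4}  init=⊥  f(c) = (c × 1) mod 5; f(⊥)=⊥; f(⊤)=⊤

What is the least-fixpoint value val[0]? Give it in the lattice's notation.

⊤

Iteration log — 16 steps:
  step 1. node 0  ⊔preds=⊥  new=4  stable
  step 2. node 1  ⊔preds=0  new=0  old=⊥  +wl: 
  step 3. node 2  ⊔preds=⊥  new=⊥  stable
  step 4. node 3  ⊔preds=1  new=⊤  old=0  +wl: 1
  step 5. node 4  ⊔preds=⊤  new=⊤  old=⊥  +wl: 0,2,3
  step 6. node 5  ⊔preds=⊤  new=⊤  old=⊥  +wl: 4
  step 7. node 6  ⊔preds=⊥  new=1  stable
  step 8. node 7  ⊔preds=⊤  new=⊤  old=⊥  +wl: 5
  step 9. node 1  ⊔preds=⊤  new=⊤  old=0  +wl: 7
  step 10. node 0  ⊔preds=⊤  new=⊤  old=4  +wl: 
  step 11. node 2  ⊔preds=⊤  new=⊤  old=⊥  +wl: 1
  step 12. node 3  ⊔preds=⊤  new=⊤  stable
  step 13. node 4  ⊔preds=⊤  new=⊤  stable
  step 14. node 5  ⊔preds=⊤  new=⊤  stable
  step 15. node 7  ⊔preds=⊤  new=⊤  stable
  step 16. node 1  ⊔preds=⊤  new=⊤  stable

Least fixpoint reached:
  node 0: ⊤
  node 1: ⊤
  node 2: ⊤
  node 3: ⊤
  node 4: ⊤
  node 5: ⊤
  node 6: 1
  node 7: ⊤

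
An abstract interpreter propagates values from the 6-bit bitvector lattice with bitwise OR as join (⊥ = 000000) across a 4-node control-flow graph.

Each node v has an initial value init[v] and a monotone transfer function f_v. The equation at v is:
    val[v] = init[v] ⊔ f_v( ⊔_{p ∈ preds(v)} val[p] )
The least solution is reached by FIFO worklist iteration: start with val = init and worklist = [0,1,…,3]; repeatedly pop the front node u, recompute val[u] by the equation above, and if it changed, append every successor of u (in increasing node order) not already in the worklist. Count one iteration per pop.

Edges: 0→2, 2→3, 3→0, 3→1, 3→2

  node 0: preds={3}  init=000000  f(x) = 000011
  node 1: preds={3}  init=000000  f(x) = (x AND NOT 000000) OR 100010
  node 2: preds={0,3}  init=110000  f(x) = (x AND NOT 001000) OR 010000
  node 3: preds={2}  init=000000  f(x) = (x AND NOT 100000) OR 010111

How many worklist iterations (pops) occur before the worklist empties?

8

Trace (8 dequeues):
  [1] u=0 | in 000000 | out 000011 | prev 000000 | push {}
  [2] u=1 | in 000000 | out 100010 | prev 000000 | push {}
  [3] u=2 | in 000011 | out 110011 | prev 110000 | push {}
  [4] u=3 | in 110011 | out 010111 | prev 000000 | push {0,1,2}
  [5] u=0 | in 010111 | out 000011 | ==
  [6] u=1 | in 010111 | out 110111 | prev 100010 | push {}
  [7] u=2 | in 010111 | out 110111 | prev 110011 | push {3}
  [8] u=3 | in 110111 | out 010111 | ==

Converged values:
  [0] 000011
  [1] 110111
  [2] 110111
  [3] 010111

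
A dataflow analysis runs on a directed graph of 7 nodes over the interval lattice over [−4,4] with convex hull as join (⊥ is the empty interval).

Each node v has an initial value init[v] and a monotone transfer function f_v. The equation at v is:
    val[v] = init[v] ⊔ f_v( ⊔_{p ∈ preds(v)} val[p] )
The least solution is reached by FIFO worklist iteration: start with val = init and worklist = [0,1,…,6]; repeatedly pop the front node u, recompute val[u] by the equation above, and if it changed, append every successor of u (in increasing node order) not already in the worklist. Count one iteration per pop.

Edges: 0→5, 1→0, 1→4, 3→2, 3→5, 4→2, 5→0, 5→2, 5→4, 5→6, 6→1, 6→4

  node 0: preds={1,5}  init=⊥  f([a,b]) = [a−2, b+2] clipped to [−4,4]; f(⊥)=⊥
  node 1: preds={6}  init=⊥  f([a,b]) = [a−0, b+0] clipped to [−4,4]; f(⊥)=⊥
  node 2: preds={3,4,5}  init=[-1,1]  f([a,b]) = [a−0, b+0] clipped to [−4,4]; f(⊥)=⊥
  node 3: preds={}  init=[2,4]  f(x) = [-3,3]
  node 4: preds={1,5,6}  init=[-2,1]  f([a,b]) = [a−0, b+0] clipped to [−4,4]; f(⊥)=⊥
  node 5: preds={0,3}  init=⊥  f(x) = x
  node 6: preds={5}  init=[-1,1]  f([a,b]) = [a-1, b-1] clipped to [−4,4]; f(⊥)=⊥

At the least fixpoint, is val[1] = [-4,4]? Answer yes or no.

no

Worklist (16 pops):
  #1 pop 0: in=⊥ → ⊥ (no change)
  #2 pop 1: in=[-1,1] → [-1,1] (was ⊥); enqueue [0]
  #3 pop 2: in=[-2,4] → [-2,4] (was [-1,1]); enqueue []
  #4 pop 3: in=⊥ → [-3,4] (was [2,4]); enqueue [2]
  #5 pop 4: in=[-1,1] → [-2,1] (no change)
  #6 pop 5: in=[-3,4] → [-3,4] (was ⊥); enqueue [4]
  #7 pop 6: in=[-3,4] → [-4,3] (was [-1,1]); enqueue [1]
  #8 pop 0: in=[-3,4] → [-4,4] (was ⊥); enqueue [5]
  #9 pop 2: in=[-3,4] → [-3,4] (was [-2,4]); enqueue []
  #10 pop 4: in=[-4,4] → [-4,4] (was [-2,1]); enqueue [2]
  #11 pop 1: in=[-4,3] → [-4,3] (was [-1,1]); enqueue [0,4]
  #12 pop 5: in=[-4,4] → [-4,4] (was [-3,4]); enqueue [6]
  #13 pop 2: in=[-4,4] → [-4,4] (was [-3,4]); enqueue []
  #14 pop 0: in=[-4,4] → [-4,4] (no change)
  #15 pop 4: in=[-4,4] → [-4,4] (no change)
  #16 pop 6: in=[-4,4] → [-4,3] (no change)

Fixpoint:
  val[0] = [-4,4]
  val[1] = [-4,3]
  val[2] = [-4,4]
  val[3] = [-3,4]
  val[4] = [-4,4]
  val[5] = [-4,4]
  val[6] = [-4,3]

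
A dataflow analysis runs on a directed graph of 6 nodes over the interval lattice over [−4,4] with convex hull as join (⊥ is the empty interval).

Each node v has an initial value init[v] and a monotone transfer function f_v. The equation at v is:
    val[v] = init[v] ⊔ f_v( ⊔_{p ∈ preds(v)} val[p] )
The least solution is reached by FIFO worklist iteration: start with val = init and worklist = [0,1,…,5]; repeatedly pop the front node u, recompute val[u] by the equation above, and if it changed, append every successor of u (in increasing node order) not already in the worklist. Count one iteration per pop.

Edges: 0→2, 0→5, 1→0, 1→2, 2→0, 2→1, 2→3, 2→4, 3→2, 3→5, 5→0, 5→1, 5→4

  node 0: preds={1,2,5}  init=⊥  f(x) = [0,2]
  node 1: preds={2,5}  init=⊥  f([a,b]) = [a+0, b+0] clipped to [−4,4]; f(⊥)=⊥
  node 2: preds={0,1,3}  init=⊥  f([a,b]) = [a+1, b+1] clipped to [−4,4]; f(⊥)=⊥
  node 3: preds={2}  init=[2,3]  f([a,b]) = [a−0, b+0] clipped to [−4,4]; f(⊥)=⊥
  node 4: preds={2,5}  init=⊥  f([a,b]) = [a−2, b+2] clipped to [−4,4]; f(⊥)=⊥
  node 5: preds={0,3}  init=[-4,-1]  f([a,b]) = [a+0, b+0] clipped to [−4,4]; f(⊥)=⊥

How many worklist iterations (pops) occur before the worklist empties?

11

Trace (11 dequeues):
  [1] u=0 | in [-4,-1] | out [0,2] | prev ⊥ | push {}
  [2] u=1 | in [-4,-1] | out [-4,-1] | prev ⊥ | push {0}
  [3] u=2 | in [-4,3] | out [-3,4] | prev ⊥ | push {1}
  [4] u=3 | in [-3,4] | out [-3,4] | prev [2,3] | push {2}
  [5] u=4 | in [-4,4] | out [-4,4] | prev ⊥ | push {}
  [6] u=5 | in [-3,4] | out [-4,4] | prev [-4,-1] | push {4}
  [7] u=0 | in [-4,4] | out [0,2] | ==
  [8] u=1 | in [-4,4] | out [-4,4] | prev [-4,-1] | push {0}
  [9] u=2 | in [-4,4] | out [-3,4] | ==
  [10] u=4 | in [-4,4] | out [-4,4] | ==
  [11] u=0 | in [-4,4] | out [0,2] | ==

Converged values:
  [0] [0,2]
  [1] [-4,4]
  [2] [-3,4]
  [3] [-3,4]
  [4] [-4,4]
  [5] [-4,4]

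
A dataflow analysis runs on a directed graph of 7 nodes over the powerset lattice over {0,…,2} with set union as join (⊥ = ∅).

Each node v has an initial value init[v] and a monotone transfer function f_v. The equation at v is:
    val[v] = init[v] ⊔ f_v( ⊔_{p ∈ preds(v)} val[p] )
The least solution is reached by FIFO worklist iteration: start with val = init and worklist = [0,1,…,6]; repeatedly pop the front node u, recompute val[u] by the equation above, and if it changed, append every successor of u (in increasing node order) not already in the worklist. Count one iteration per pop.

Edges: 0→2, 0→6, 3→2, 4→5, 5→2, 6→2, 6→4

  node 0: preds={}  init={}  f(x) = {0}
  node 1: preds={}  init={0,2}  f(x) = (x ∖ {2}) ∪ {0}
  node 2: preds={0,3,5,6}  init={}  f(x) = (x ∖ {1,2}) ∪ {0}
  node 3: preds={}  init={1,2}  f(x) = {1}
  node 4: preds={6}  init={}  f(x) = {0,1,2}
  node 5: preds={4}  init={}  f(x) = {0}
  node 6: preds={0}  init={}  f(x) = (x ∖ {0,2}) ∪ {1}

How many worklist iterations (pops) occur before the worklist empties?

Trace (9 dequeues):
  [1] u=0 | in {} | out {0} | prev {} | push {}
  [2] u=1 | in {} | out {0,2} | ==
  [3] u=2 | in {0,1,2} | out {0} | prev {} | push {}
  [4] u=3 | in {} | out {1,2} | ==
  [5] u=4 | in {} | out {0,1,2} | prev {} | push {}
  [6] u=5 | in {0,1,2} | out {0} | prev {} | push {2}
  [7] u=6 | in {0} | out {1} | prev {} | push {4}
  [8] u=2 | in {0,1,2} | out {0} | ==
  [9] u=4 | in {1} | out {0,1,2} | ==

Converged values:
  [0] {0}
  [1] {0,2}
  [2] {0}
  [3] {1,2}
  [4] {0,1,2}
  [5] {0}
  [6] {1}

9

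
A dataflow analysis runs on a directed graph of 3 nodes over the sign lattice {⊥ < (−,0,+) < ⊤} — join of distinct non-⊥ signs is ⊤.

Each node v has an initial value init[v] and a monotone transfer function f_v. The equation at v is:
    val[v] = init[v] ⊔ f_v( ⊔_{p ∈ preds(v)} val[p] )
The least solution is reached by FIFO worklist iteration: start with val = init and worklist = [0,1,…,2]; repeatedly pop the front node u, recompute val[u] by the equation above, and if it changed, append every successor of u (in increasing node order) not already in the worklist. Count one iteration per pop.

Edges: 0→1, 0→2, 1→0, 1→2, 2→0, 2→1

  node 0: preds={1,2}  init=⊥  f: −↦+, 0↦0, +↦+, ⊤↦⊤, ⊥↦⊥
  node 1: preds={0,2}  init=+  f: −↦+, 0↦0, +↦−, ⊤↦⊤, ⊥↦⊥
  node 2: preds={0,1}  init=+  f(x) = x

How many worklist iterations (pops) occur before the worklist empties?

Trace (6 dequeues):
  [1] u=0 | in + | out + | prev ⊥ | push {}
  [2] u=1 | in + | out ⊤ | prev + | push {0}
  [3] u=2 | in ⊤ | out ⊤ | prev + | push {1}
  [4] u=0 | in ⊤ | out ⊤ | prev + | push {2}
  [5] u=1 | in ⊤ | out ⊤ | ==
  [6] u=2 | in ⊤ | out ⊤ | ==

Converged values:
  [0] ⊤
  [1] ⊤
  [2] ⊤

6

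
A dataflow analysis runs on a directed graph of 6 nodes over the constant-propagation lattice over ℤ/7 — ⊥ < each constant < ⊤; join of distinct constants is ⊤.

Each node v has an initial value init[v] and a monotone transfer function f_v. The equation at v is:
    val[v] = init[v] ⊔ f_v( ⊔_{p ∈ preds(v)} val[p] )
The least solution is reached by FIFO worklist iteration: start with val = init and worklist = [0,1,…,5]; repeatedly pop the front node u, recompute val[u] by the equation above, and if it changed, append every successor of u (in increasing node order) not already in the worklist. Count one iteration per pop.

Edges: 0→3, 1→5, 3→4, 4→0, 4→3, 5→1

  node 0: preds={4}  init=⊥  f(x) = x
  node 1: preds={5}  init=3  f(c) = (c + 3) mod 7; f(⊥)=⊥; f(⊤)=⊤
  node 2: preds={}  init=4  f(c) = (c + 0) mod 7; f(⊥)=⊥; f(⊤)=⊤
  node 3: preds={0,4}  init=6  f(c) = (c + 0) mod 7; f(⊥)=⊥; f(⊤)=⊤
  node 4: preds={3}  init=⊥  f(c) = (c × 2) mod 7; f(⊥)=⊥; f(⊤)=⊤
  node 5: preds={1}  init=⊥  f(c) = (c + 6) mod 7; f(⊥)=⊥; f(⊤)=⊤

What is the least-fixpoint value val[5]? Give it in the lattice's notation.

Trace (14 dequeues):
  [1] u=0 | in ⊥ | out ⊥ | ==
  [2] u=1 | in ⊥ | out 3 | ==
  [3] u=2 | in ⊥ | out 4 | ==
  [4] u=3 | in ⊥ | out 6 | ==
  [5] u=4 | in 6 | out 5 | prev ⊥ | push {0,3}
  [6] u=5 | in 3 | out 2 | prev ⊥ | push {1}
  [7] u=0 | in 5 | out 5 | prev ⊥ | push {}
  [8] u=3 | in 5 | out ⊤ | prev 6 | push {4}
  [9] u=1 | in 2 | out ⊤ | prev 3 | push {5}
  [10] u=4 | in ⊤ | out ⊤ | prev 5 | push {0,3}
  [11] u=5 | in ⊤ | out ⊤ | prev 2 | push {1}
  [12] u=0 | in ⊤ | out ⊤ | prev 5 | push {}
  [13] u=3 | in ⊤ | out ⊤ | ==
  [14] u=1 | in ⊤ | out ⊤ | ==

Converged values:
  [0] ⊤
  [1] ⊤
  [2] 4
  [3] ⊤
  [4] ⊤
  [5] ⊤

⊤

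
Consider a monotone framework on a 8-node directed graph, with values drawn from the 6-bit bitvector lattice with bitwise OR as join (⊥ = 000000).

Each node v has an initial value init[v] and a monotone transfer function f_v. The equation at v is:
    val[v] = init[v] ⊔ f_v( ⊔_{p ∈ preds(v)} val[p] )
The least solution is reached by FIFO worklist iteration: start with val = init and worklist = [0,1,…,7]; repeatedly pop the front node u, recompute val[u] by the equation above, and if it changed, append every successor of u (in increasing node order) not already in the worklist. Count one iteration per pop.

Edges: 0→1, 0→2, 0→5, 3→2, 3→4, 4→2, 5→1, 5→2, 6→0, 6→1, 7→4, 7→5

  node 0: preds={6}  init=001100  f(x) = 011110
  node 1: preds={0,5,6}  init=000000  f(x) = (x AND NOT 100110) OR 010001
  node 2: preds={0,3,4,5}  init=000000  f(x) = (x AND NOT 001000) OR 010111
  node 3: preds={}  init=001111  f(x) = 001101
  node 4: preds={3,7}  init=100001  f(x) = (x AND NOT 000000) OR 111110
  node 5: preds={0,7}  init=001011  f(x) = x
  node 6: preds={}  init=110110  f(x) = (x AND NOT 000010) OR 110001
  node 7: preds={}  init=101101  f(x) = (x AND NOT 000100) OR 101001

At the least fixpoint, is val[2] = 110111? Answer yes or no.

Trace (11 dequeues):
  [1] u=0 | in 110110 | out 011110 | prev 001100 | push {}
  [2] u=1 | in 111111 | out 011001 | prev 000000 | push {}
  [3] u=2 | in 111111 | out 110111 | prev 000000 | push {}
  [4] u=3 | in 000000 | out 001111 | ==
  [5] u=4 | in 101111 | out 111111 | prev 100001 | push {2}
  [6] u=5 | in 111111 | out 111111 | prev 001011 | push {1}
  [7] u=6 | in 000000 | out 110111 | prev 110110 | push {0}
  [8] u=7 | in 000000 | out 101101 | ==
  [9] u=2 | in 111111 | out 110111 | ==
  [10] u=1 | in 111111 | out 011001 | ==
  [11] u=0 | in 110111 | out 011110 | ==

Converged values:
  [0] 011110
  [1] 011001
  [2] 110111
  [3] 001111
  [4] 111111
  [5] 111111
  [6] 110111
  [7] 101101

yes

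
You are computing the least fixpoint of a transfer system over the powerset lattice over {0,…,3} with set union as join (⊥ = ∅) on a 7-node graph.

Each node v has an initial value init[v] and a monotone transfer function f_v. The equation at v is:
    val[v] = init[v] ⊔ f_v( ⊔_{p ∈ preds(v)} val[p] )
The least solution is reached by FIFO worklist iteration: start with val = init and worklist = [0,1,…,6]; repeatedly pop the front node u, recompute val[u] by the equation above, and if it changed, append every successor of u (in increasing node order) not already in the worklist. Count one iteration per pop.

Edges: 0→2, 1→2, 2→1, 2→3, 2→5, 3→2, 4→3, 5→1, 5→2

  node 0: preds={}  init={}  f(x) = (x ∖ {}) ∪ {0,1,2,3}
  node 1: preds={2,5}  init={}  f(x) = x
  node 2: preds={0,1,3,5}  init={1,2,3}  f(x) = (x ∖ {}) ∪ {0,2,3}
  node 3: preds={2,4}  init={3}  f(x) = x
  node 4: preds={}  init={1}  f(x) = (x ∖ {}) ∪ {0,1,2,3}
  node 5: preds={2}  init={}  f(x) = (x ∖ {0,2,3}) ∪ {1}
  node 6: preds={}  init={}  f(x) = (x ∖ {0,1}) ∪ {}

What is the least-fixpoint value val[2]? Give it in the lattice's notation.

{0,1,2,3}

Trace (10 dequeues):
  [1] u=0 | in {} | out {0,1,2,3} | prev {} | push {}
  [2] u=1 | in {1,2,3} | out {1,2,3} | prev {} | push {}
  [3] u=2 | in {0,1,2,3} | out {0,1,2,3} | prev {1,2,3} | push {1}
  [4] u=3 | in {0,1,2,3} | out {0,1,2,3} | prev {3} | push {2}
  [5] u=4 | in {} | out {0,1,2,3} | prev {1} | push {3}
  [6] u=5 | in {0,1,2,3} | out {1} | prev {} | push {}
  [7] u=6 | in {} | out {} | ==
  [8] u=1 | in {0,1,2,3} | out {0,1,2,3} | prev {1,2,3} | push {}
  [9] u=2 | in {0,1,2,3} | out {0,1,2,3} | ==
  [10] u=3 | in {0,1,2,3} | out {0,1,2,3} | ==

Converged values:
  [0] {0,1,2,3}
  [1] {0,1,2,3}
  [2] {0,1,2,3}
  [3] {0,1,2,3}
  [4] {0,1,2,3}
  [5] {1}
  [6] {}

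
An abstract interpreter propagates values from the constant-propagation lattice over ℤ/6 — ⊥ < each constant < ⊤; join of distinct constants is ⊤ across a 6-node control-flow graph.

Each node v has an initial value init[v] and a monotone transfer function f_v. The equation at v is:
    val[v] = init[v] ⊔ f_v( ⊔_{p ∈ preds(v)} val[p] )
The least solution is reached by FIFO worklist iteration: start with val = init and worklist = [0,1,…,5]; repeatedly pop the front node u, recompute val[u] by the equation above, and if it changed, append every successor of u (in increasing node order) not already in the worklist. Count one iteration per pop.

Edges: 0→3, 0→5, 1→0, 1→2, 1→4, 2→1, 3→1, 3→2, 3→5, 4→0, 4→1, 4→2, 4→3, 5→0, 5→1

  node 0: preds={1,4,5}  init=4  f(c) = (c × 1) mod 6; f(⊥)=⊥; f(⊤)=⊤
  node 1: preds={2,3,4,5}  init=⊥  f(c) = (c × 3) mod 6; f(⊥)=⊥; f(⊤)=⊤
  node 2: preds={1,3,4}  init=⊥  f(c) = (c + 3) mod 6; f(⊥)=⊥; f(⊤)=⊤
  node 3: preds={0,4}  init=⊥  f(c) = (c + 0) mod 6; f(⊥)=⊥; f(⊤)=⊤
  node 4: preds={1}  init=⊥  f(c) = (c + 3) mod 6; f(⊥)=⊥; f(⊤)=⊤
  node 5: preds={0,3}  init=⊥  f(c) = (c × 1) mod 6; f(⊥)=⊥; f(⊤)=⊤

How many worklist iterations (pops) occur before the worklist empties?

20

Worklist (20 pops):
  #1 pop 0: in=⊥ → 4 (no change)
  #2 pop 1: in=⊥ → ⊥ (no change)
  #3 pop 2: in=⊥ → ⊥ (no change)
  #4 pop 3: in=4 → 4 (was ⊥); enqueue [1,2]
  #5 pop 4: in=⊥ → ⊥ (no change)
  #6 pop 5: in=4 → 4 (was ⊥); enqueue [0]
  #7 pop 1: in=4 → 0 (was ⊥); enqueue [4]
  #8 pop 2: in=⊤ → ⊤ (was ⊥); enqueue [1]
  #9 pop 0: in=⊤ → ⊤ (was 4); enqueue [3,5]
  #10 pop 4: in=0 → 3 (was ⊥); enqueue [0,2]
  #11 pop 1: in=⊤ → ⊤ (was 0); enqueue [4]
  #12 pop 3: in=⊤ → ⊤ (was 4); enqueue [1]
  #13 pop 5: in=⊤ → ⊤ (was 4); enqueue []
  #14 pop 0: in=⊤ → ⊤ (no change)
  #15 pop 2: in=⊤ → ⊤ (no change)
  #16 pop 4: in=⊤ → ⊤ (was 3); enqueue [0,2,3]
  #17 pop 1: in=⊤ → ⊤ (no change)
  #18 pop 0: in=⊤ → ⊤ (no change)
  #19 pop 2: in=⊤ → ⊤ (no change)
  #20 pop 3: in=⊤ → ⊤ (no change)

Fixpoint:
  val[0] = ⊤
  val[1] = ⊤
  val[2] = ⊤
  val[3] = ⊤
  val[4] = ⊤
  val[5] = ⊤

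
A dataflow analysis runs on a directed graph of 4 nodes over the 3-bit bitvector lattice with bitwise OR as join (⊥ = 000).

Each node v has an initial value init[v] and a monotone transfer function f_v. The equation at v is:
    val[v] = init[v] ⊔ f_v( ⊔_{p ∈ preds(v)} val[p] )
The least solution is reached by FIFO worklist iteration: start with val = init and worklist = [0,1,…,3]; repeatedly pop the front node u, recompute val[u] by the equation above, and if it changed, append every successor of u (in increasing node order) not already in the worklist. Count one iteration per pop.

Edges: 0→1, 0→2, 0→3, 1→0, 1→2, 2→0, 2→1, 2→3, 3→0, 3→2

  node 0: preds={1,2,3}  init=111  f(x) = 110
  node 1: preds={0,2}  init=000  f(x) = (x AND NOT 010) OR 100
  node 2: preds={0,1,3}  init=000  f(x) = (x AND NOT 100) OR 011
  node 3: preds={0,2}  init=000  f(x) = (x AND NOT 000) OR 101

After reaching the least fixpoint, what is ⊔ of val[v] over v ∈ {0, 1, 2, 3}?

Worklist (7 pops):
  #1 pop 0: in=000 → 111 (no change)
  #2 pop 1: in=111 → 101 (was 000); enqueue [0]
  #3 pop 2: in=111 → 011 (was 000); enqueue [1]
  #4 pop 3: in=111 → 111 (was 000); enqueue [2]
  #5 pop 0: in=111 → 111 (no change)
  #6 pop 1: in=111 → 101 (no change)
  #7 pop 2: in=111 → 011 (no change)

Fixpoint:
  val[0] = 111
  val[1] = 101
  val[2] = 011
  val[3] = 111

111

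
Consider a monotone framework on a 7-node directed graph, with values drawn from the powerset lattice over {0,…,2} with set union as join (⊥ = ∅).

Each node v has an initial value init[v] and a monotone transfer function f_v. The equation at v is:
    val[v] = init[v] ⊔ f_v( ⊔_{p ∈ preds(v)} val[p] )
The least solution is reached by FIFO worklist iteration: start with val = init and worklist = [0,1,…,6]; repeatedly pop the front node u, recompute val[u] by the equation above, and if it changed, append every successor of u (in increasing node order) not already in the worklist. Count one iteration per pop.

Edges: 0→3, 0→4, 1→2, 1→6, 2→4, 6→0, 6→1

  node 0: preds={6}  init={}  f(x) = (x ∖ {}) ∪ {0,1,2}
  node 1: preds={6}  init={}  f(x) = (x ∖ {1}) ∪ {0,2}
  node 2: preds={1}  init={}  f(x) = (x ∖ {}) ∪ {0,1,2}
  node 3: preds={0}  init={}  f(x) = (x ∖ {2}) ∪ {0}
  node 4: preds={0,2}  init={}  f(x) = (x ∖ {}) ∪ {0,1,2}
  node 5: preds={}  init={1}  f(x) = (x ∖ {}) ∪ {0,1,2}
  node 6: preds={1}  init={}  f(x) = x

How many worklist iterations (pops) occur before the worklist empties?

Trace (9 dequeues):
  [1] u=0 | in {} | out {0,1,2} | prev {} | push {}
  [2] u=1 | in {} | out {0,2} | prev {} | push {}
  [3] u=2 | in {0,2} | out {0,1,2} | prev {} | push {}
  [4] u=3 | in {0,1,2} | out {0,1} | prev {} | push {}
  [5] u=4 | in {0,1,2} | out {0,1,2} | prev {} | push {}
  [6] u=5 | in {} | out {0,1,2} | prev {1} | push {}
  [7] u=6 | in {0,2} | out {0,2} | prev {} | push {0,1}
  [8] u=0 | in {0,2} | out {0,1,2} | ==
  [9] u=1 | in {0,2} | out {0,2} | ==

Converged values:
  [0] {0,1,2}
  [1] {0,2}
  [2] {0,1,2}
  [3] {0,1}
  [4] {0,1,2}
  [5] {0,1,2}
  [6] {0,2}

9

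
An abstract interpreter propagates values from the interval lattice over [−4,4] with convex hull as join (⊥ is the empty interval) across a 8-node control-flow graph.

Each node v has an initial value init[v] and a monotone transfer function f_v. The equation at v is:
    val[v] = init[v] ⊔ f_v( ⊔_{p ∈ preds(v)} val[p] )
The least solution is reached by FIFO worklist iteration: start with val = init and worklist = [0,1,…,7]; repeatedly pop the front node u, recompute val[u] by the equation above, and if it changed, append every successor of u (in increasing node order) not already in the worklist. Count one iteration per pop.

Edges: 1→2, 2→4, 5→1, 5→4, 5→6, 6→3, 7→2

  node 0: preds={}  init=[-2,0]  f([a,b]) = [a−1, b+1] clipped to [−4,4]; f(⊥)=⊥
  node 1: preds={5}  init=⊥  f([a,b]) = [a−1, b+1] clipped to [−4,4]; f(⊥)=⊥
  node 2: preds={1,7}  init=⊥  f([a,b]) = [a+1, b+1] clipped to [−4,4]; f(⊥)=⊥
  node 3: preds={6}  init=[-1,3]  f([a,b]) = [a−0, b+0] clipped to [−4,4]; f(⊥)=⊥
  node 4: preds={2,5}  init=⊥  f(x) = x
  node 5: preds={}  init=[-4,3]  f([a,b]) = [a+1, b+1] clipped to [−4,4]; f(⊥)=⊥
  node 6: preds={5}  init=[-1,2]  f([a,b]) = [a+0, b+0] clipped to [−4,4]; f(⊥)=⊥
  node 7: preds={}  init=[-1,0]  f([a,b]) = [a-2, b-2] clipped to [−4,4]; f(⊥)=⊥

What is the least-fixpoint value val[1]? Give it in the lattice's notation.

[-4,4]

Worklist (9 pops):
  #1 pop 0: in=⊥ → [-2,0] (no change)
  #2 pop 1: in=[-4,3] → [-4,4] (was ⊥); enqueue []
  #3 pop 2: in=[-4,4] → [-3,4] (was ⊥); enqueue []
  #4 pop 3: in=[-1,2] → [-1,3] (no change)
  #5 pop 4: in=[-4,4] → [-4,4] (was ⊥); enqueue []
  #6 pop 5: in=⊥ → [-4,3] (no change)
  #7 pop 6: in=[-4,3] → [-4,3] (was [-1,2]); enqueue [3]
  #8 pop 7: in=⊥ → [-1,0] (no change)
  #9 pop 3: in=[-4,3] → [-4,3] (was [-1,3]); enqueue []

Fixpoint:
  val[0] = [-2,0]
  val[1] = [-4,4]
  val[2] = [-3,4]
  val[3] = [-4,3]
  val[4] = [-4,4]
  val[5] = [-4,3]
  val[6] = [-4,3]
  val[7] = [-1,0]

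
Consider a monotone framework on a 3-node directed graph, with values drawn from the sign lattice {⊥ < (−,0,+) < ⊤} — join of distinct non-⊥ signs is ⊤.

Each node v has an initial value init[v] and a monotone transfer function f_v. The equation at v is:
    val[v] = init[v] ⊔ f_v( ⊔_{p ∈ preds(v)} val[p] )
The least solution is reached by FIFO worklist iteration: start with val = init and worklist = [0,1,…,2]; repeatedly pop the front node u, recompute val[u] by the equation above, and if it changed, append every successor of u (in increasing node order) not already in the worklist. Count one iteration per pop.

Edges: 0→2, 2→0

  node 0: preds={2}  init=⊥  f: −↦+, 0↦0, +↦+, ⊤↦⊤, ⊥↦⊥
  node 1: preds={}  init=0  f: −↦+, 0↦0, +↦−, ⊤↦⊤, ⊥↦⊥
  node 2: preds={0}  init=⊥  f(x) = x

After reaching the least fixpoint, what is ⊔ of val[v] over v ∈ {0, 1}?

Iteration log — 3 steps:
  step 1. node 0  ⊔preds=⊥  new=⊥  stable
  step 2. node 1  ⊔preds=⊥  new=0  stable
  step 3. node 2  ⊔preds=⊥  new=⊥  stable

Least fixpoint reached:
  node 0: ⊥
  node 1: 0
  node 2: ⊥

0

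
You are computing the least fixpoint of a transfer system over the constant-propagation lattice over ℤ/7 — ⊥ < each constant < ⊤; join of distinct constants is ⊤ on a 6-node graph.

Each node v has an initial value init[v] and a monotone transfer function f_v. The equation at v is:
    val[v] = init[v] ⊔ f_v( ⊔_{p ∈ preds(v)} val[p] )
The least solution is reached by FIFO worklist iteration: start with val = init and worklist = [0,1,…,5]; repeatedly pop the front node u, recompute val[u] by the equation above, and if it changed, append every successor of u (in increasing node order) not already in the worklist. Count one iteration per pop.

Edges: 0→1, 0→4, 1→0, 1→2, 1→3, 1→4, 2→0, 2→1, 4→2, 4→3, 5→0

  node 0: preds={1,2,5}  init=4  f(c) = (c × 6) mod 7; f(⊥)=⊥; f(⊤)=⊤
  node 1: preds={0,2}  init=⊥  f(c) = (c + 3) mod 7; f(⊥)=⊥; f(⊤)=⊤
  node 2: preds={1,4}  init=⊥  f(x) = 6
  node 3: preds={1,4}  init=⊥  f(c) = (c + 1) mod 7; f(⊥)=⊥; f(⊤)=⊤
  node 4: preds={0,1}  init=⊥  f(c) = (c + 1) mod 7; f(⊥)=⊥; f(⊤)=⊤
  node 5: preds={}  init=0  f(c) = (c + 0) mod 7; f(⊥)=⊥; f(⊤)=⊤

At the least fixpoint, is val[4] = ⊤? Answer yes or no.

yes

Trace (10 dequeues):
  [1] u=0 | in 0 | out ⊤ | prev 4 | push {}
  [2] u=1 | in ⊤ | out ⊤ | prev ⊥ | push {0}
  [3] u=2 | in ⊤ | out 6 | prev ⊥ | push {1}
  [4] u=3 | in ⊤ | out ⊤ | prev ⊥ | push {}
  [5] u=4 | in ⊤ | out ⊤ | prev ⊥ | push {2,3}
  [6] u=5 | in ⊥ | out 0 | ==
  [7] u=0 | in ⊤ | out ⊤ | ==
  [8] u=1 | in ⊤ | out ⊤ | ==
  [9] u=2 | in ⊤ | out 6 | ==
  [10] u=3 | in ⊤ | out ⊤ | ==

Converged values:
  [0] ⊤
  [1] ⊤
  [2] 6
  [3] ⊤
  [4] ⊤
  [5] 0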